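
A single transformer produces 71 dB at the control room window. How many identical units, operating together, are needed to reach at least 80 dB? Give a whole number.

8

Need L₁ + 10·log₁₀ N ≥ 80, i.e. log₁₀ N ≥ 0.90.
N ≥ 10^(9.0/10) = 7.943, so N = 8.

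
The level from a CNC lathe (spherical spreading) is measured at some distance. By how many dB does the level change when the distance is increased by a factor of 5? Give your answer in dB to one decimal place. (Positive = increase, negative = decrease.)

-14.0 dB

A point source loses 6 dB per doubling of distance; generally ΔL = −20·log₁₀(r₂/r₁).
ΔL = −20·log₁₀(5) = -13.98 dB.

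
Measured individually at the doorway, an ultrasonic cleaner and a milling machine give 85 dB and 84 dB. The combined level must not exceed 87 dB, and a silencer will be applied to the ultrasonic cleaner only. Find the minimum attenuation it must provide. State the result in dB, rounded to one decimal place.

1.0 dB

Everything except the ultrasonic cleaner sums to 10^(84/10) = 2.512e+08 in linear terms, 84.00 dB.
To meet 87 dB overall, the treated ultrasonic cleaner may contribute at most 10^(87/10) − 2.512e+08 = 2.500e+08, i.e. 83.98 dB.
So the ultrasonic cleaner must be reduced from 85 to 83.98 dB: IL = 1.02 dB.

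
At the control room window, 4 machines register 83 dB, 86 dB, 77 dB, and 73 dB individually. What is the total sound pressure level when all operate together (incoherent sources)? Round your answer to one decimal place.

Incoherent sources combine by intensity addition: L_total = 10·log₁₀(Σ 10^(L_i/10)).
Σ 10^(L/10) = 10^(83/10) + 10^(86/10) + 10^(77/10) + 10^(73/10) = 6.677e+08.
L_total = 10·log₁₀(6.677e+08) = 88.25 dB.

88.2 dB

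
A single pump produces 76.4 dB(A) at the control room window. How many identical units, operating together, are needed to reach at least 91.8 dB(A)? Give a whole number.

35

The shortfall is 91.8 − 76.4 = 15.4 dB, and N units add 10·log₁₀ N, so need 10·log₁₀ N ≥ 15.4.
N ≥ 10^(15.4/10) = 34.674, so N = 35.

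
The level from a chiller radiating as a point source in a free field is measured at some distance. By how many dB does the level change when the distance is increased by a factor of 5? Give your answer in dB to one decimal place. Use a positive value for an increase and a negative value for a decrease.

Point-source spreading: ΔL = −20·log₁₀(r₂/r₁).
ΔL = −20·log₁₀(5) = -13.98 dB.

-14.0 dB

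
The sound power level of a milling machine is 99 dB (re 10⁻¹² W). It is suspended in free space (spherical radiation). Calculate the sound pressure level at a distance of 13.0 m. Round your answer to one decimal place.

65.7 dB

Free-field spherical radiation: L_p = L_w − 10·log₁₀(4π·r²), r = 13.0 m.
4π·r² = 2124 m², 10·log₁₀ of that is 33.271 dB.
L_p = 99 − 33.271 = 65.73 dB.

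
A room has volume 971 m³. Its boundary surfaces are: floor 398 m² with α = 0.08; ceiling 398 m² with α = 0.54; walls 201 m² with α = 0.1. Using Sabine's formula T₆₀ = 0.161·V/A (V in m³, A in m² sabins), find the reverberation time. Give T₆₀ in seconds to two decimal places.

A = Σ Sᵢαᵢ = 398·0.08 + 398·0.54 + 201·0.1 = 266.86 m².
T₆₀ = 0.161 × 971 / 266.86 = 0.586 s.

0.59 s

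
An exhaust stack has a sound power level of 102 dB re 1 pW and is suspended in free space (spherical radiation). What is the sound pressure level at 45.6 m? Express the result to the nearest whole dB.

58 dB

L_p = L_w − 10·log₁₀(4π·r²) with r = 45.6 m.
4π·r² = 2.613e+04 m², 10·log₁₀ of that is 44.171 dB.
L_p = 102 − 44.171 = 57.83 dB.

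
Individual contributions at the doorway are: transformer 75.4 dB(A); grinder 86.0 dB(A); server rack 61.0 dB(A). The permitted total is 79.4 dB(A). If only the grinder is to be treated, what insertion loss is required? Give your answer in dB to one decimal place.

8.9 dB

Everything except the grinder sums to 10^(75.4/10) + 10^(61.0/10) = 3.593e+07 in linear terms, 75.55 dB(A).
The limit corresponds to 10^(79.4/10) = 8.710e+07; subtracting the fixed part leaves 5.116e+07 for the grinder, i.e. 77.09 dB(A).
So the grinder must be reduced from 86.0 to 77.09 dB(A): IL = 8.91 dB.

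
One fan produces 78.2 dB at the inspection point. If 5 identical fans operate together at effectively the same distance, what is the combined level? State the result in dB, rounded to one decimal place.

L_total = L₁ + 10·log₁₀ N for N identical incoherent sources.
L_total = 78.2 + 10·log₁₀(5) = 78.2 + 6.990 = 85.19 dB.

85.2 dB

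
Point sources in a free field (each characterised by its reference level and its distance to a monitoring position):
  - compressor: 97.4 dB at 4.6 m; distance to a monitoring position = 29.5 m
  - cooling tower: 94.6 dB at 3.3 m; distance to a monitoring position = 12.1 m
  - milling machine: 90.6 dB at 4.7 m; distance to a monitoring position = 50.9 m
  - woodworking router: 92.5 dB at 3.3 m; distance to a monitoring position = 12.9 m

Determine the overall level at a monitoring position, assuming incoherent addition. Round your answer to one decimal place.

86.8 dB

First find each source's level at the receiver (point-source: −20·log₁₀(r/r_ref)), then combine on an intensity basis.
compressor: 97.4 − 20·log₁₀(29.5/4.6) = 97.4 − 16.14 = 81.26 dB.
cooling tower: 94.6 − 20·log₁₀(12.1/3.3) = 94.6 − 11.29 = 83.31 dB.
milling machine: 90.6 − 20·log₁₀(50.9/4.7) = 90.6 − 20.69 = 69.91 dB.
woodworking router: 92.5 − 20·log₁₀(12.9/3.3) = 92.5 − 11.84 = 80.66 dB.
Σ 10^(L/10) = 4.743e+08 → L_total = 10·log₁₀(4.743e+08) = 86.76 dB.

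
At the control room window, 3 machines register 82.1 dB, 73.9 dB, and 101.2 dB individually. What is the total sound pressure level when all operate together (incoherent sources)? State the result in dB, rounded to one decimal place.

Incoherent sources combine by intensity addition: L_total = 10·log₁₀(Σ 10^(L_i/10)).
Σ 10^(L/10) = 10^(82.1/10) + 10^(73.9/10) + 10^(101.2/10) = 1.337e+10.
L_total = 10·log₁₀(1.337e+10) = 101.26 dB.

101.3 dB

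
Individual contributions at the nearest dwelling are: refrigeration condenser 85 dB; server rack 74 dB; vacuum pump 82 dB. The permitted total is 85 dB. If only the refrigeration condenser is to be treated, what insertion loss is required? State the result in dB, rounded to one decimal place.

The untreated sources together contribute 10^(74/10) + 10^(82/10) = 1.836e+08, i.e. 82.64 dB.
To meet 85 dB overall, the treated refrigeration condenser may contribute at most 10^(85/10) − 1.836e+08 = 1.326e+08, i.e. 81.23 dB.
So the refrigeration condenser must be reduced from 85 to 81.23 dB: IL = 3.77 dB.

3.8 dB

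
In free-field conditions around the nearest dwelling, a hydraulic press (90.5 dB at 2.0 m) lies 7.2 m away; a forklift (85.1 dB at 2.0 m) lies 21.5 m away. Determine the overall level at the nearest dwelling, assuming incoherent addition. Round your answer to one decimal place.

Apply inverse-square spreading to bring every level to the receiver, then sum 10^(L/10).
hydraulic press: 90.5 − 20·log₁₀(7.2/2.0) = 90.5 − 11.13 = 79.37 dB.
forklift: 85.1 − 20·log₁₀(21.5/2.0) = 85.1 − 20.63 = 64.47 dB.
Σ 10^(L/10) = 8.938e+07 → L_total = 10·log₁₀(8.938e+07) = 79.51 dB.

79.5 dB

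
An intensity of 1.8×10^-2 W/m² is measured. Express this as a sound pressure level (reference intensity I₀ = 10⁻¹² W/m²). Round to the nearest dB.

103 dB

L = 10·log₁₀(I/I₀) = 10·log₁₀(1.8×10^-2/10⁻¹²) = 10·log₁₀(1.8×10^10).
L = 10·(0.2553 + 10) = 102.55 dB.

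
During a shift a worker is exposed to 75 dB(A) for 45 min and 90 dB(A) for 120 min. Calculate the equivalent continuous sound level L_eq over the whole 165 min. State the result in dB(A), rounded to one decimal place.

Weight each interval's intensity by its duration and average over T = 165 min:
Σ tᵢ·10^(Lᵢ/10) = 45·10^(75/10) + 120·10^(90/10) = 1.214e+11.
L_eq = 10·log₁₀(1.214e+11/165) = 88.67 dB(A).

88.7 dB(A)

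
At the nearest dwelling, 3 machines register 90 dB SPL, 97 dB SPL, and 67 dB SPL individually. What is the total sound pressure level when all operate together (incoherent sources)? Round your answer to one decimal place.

97.8 dB SPL

For uncorrelated sources the intensities add, so convert each level to linear form, sum, and take 10·log₁₀ of the total.
Σ 10^(L/10) = 10^(90/10) + 10^(97/10) + 10^(67/10) = 6.017e+09.
L_total = 10·log₁₀(6.017e+09) = 97.79 dB SPL.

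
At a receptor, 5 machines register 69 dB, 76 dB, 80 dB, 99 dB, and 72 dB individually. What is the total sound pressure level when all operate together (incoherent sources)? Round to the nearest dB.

99 dB

Incoherent sources combine by intensity addition: L_total = 10·log₁₀(Σ 10^(L_i/10)).
Σ 10^(L/10) = 10^(69/10) + 10^(76/10) + 10^(80/10) + 10^(99/10) + 10^(72/10) = 8.107e+09.
L_total = 10·log₁₀(8.107e+09) = 99.09 dB.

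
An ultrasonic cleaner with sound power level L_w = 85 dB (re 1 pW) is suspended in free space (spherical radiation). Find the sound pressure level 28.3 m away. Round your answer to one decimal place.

L_p = L_w − 10·log₁₀(4π·r²) with r = 28.3 m.
4π·r² = 1.006e+04 m², 10·log₁₀ of that is 40.028 dB.
L_p = 85 − 40.028 = 44.97 dB.

45.0 dB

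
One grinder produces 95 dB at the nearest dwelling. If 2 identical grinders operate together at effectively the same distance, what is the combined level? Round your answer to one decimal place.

98.0 dB

With 2 equal, uncorrelated contributions the intensity is 2× that of one unit, giving a rise of 10·log₁₀ 2.
L_total = 95 + 10·log₁₀(2) = 95 + 3.010 = 98.01 dB.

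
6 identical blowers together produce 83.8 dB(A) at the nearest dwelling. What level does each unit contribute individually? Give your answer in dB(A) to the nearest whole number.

76 dB(A)

For N identical incoherent sources L_total = L₁ + 10·log₁₀ N, so L₁ = 83.8 − 10·log₁₀(6) = 83.8 − 7.782.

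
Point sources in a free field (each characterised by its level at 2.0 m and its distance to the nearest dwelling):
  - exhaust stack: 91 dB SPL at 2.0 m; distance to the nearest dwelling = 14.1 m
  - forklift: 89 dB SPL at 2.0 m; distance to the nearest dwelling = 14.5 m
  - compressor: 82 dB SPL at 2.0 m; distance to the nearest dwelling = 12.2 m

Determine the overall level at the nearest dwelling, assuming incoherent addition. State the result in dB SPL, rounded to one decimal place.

76.5 dB SPL

Apply inverse-square spreading to bring every level to the receiver, then sum 10^(L/10).
exhaust stack: 91 − 20·log₁₀(14.1/2.0) = 91 − 16.96 = 74.04 dB SPL.
forklift: 89 − 20·log₁₀(14.5/2.0) = 89 − 17.21 = 71.79 dB SPL.
compressor: 82 − 20·log₁₀(12.2/2.0) = 82 − 15.71 = 66.29 dB SPL.
Σ 10^(L/10) = 4.470e+07 → L_total = 10·log₁₀(4.470e+07) = 76.50 dB SPL.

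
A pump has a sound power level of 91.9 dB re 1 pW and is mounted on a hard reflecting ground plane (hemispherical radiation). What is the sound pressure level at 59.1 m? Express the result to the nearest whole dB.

48 dB

The power spreads over a hemisphere of area 2π·r², so L_p = L_w − 10·log₁₀(2π·r²).
2π·r² = 2.195e+04 m², 10·log₁₀ of that is 43.414 dB.
L_p = 91.9 − 43.414 = 48.49 dB.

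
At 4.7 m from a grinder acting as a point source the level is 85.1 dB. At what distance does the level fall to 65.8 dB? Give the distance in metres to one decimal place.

43.4 m

For a point source L₁ − L₂ = 20·log₁₀(r₂/r₁), so r₂ = r₁·10^((L₁−L₂)/20).
r₂ = 4.7·10^((85.1−65.8)/20) = 4.7·10^(19.3/20) = 43.36 m.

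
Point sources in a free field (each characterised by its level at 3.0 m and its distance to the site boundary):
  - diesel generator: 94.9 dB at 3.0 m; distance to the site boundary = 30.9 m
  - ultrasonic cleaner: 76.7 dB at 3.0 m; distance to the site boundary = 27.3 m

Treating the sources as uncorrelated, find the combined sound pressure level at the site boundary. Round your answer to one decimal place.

First find each source's level at the receiver (point-source: −20·log₁₀(r/r_ref)), then combine on an intensity basis.
diesel generator: 94.9 − 20·log₁₀(30.9/3.0) = 94.9 − 20.26 = 74.64 dB.
ultrasonic cleaner: 76.7 − 20·log₁₀(27.3/3.0) = 76.7 − 19.18 = 57.52 dB.
Σ 10^(L/10) = 2.969e+07 → L_total = 10·log₁₀(2.969e+07) = 74.73 dB.

74.7 dB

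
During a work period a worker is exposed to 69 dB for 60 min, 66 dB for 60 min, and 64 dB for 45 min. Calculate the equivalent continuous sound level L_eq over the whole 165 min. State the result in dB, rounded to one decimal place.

67.0 dB

L_eq = 10·log₁₀[(1/T)·Σ tᵢ·10^(Lᵢ/10)] with T = 165 min.
Σ tᵢ·10^(Lᵢ/10) = 60·10^(69/10) + 60·10^(66/10) + 45·10^(64/10) = 8.285e+08.
L_eq = 10·log₁₀(8.285e+08/165) = 67.01 dB.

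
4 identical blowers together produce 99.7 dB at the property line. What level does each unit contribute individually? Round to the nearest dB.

94 dB

Dividing the total intensity by 4 lowers the level by 10·log₁₀ 4 = 6.021 dB: L₁ = 99.7 − 6.021.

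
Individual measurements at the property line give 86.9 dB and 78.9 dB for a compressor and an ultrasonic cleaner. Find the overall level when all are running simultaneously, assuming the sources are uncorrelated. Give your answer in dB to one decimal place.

87.5 dB

For uncorrelated sources the intensities add, so convert each level to linear form, sum, and take 10·log₁₀ of the total.
Σ 10^(L/10) = 10^(86.9/10) + 10^(78.9/10) = 5.674e+08.
L_total = 10·log₁₀(5.674e+08) = 87.54 dB.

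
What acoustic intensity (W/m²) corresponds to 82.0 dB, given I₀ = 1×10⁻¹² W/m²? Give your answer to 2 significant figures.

L = 10·log₁₀(I/I₀) ⇒ I = I₀·10^(L/10) = 10⁻¹² × 10^8.20.

0.00016 W/m²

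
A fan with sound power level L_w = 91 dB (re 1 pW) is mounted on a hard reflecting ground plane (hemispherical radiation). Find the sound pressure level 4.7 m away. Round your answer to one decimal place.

L_p = L_w − 10·log₁₀(2π·r²) with r = 4.7 m.
2π·r² = 138.8 m², 10·log₁₀ of that is 21.424 dB.
L_p = 91 − 21.424 = 69.58 dB.

69.6 dB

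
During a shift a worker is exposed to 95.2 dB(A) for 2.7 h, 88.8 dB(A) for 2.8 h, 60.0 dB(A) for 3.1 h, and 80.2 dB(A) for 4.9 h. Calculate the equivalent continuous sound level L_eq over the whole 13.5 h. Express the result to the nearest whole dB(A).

89 dB(A)

Weight each interval's intensity by its duration and average over T = 13.5 h:
Σ tᵢ·10^(Lᵢ/10) = 2.7·10^(95.2/10) + 2.8·10^(88.8/10) + 3.1·10^(60.0/10) + 4.9·10^(80.2/10) = 1.158e+10.
L_eq = 10·log₁₀(1.158e+10/13.5) = 89.33 dB(A).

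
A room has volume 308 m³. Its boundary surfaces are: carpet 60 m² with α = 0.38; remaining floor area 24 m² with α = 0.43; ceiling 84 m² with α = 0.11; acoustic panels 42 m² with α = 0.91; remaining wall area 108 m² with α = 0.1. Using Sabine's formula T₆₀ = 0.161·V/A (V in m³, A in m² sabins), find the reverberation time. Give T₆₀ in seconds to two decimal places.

A = Σ Sᵢαᵢ = 60·0.38 + 24·0.43 + 84·0.11 + 42·0.91 + 108·0.1 = 91.38 m².
T₆₀ = 0.161·V/A = 0.161·308/91.38 = 0.543 s.

0.54 s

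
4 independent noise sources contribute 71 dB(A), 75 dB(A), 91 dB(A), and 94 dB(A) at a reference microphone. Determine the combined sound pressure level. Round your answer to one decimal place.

95.8 dB(A)

Incoherent sources combine by intensity addition: L_total = 10·log₁₀(Σ 10^(L_i/10)).
Σ 10^(L/10) = 10^(71/10) + 10^(75/10) + 10^(91/10) + 10^(94/10) = 3.815e+09.
L_total = 10·log₁₀(3.815e+09) = 95.81 dB(A).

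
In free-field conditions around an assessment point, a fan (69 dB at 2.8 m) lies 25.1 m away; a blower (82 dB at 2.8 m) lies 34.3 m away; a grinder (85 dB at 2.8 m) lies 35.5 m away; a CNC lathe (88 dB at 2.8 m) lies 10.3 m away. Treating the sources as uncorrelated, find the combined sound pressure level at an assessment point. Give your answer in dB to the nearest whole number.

Propagate each source to the receiver with L = L_ref − 20·log₁₀(r/r_ref), then add intensities.
fan: 69 − 20·log₁₀(25.1/2.8) = 69 − 19.05 = 49.95 dB.
blower: 82 − 20·log₁₀(34.3/2.8) = 82 − 21.76 = 60.24 dB.
grinder: 85 − 20·log₁₀(35.5/2.8) = 85 − 22.06 = 62.94 dB.
CNC lathe: 88 − 20·log₁₀(10.3/2.8) = 88 − 11.31 = 76.69 dB.
Σ 10^(L/10) = 4.975e+07 → L_total = 10·log₁₀(4.975e+07) = 76.97 dB.

77 dB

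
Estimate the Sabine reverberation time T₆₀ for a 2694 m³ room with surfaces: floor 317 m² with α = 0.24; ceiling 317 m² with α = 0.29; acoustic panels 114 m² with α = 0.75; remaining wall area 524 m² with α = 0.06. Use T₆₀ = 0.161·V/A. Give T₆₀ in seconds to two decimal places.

1.52 s

A = Σ Sᵢαᵢ = 317·0.24 + 317·0.29 + 114·0.75 + 524·0.06 = 284.95 m².
T₆₀ = 0.161·V/A = 0.161·2694/284.95 = 1.522 s.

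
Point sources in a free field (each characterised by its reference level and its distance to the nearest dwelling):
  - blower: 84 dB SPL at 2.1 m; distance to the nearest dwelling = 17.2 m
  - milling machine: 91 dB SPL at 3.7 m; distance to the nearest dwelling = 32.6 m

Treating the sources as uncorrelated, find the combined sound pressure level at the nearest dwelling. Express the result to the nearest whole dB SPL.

First find each source's level at the receiver (point-source: −20·log₁₀(r/r_ref)), then combine on an intensity basis.
blower: 84 − 20·log₁₀(17.2/2.1) = 84 − 18.27 = 65.73 dB SPL.
milling machine: 91 − 20·log₁₀(32.6/3.7) = 91 − 18.90 = 72.10 dB SPL.
Σ 10^(L/10) = 1.996e+07 → L_total = 10·log₁₀(1.996e+07) = 73.00 dB SPL.

73 dB SPL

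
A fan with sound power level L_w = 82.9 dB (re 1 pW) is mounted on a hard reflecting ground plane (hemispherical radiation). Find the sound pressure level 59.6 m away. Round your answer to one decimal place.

L_p = L_w − 10·log₁₀(2π·r²) with r = 59.6 m.
2π·r² = 2.232e+04 m², 10·log₁₀ of that is 43.487 dB.
L_p = 82.9 − 43.487 = 39.41 dB.

39.4 dB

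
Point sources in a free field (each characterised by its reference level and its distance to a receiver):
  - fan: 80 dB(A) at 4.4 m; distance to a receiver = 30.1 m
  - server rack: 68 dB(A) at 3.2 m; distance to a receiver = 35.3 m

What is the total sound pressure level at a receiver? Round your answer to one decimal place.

Propagate each source to the receiver with L = L_ref − 20·log₁₀(r/r_ref), then add intensities.
fan: 80 − 20·log₁₀(30.1/4.4) = 80 − 16.70 = 63.30 dB(A).
server rack: 68 − 20·log₁₀(35.3/3.2) = 68 − 20.85 = 47.15 dB(A).
Σ 10^(L/10) = 2.189e+06 → L_total = 10·log₁₀(2.189e+06) = 63.40 dB(A).

63.4 dB(A)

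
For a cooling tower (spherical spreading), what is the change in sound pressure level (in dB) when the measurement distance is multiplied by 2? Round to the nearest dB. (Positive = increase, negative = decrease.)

-6 dB

Point-source spreading: ΔL = −20·log₁₀(r₂/r₁).
ΔL = −20·log₁₀(2) = -6.02 dB.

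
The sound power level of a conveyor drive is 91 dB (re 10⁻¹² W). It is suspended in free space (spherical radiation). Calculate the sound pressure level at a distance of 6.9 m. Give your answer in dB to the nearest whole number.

The power spreads over a sphere of area 4π·r², so L_p = L_w − 10·log₁₀(4π·r²).
4π·r² = 598.3 m², 10·log₁₀ of that is 27.769 dB.
L_p = 91 − 27.769 = 63.23 dB.

63 dB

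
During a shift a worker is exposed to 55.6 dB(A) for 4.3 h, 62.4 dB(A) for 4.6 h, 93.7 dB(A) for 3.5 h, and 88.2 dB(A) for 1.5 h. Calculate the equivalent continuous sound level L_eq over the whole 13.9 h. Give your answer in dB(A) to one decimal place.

88.2 dB(A)

The energy average is taken in the linear domain: L_eq = 10·log₁₀[(Σ tᵢ·10^(Lᵢ/10))/T], T = 13.9 h.
Σ tᵢ·10^(Lᵢ/10) = 4.3·10^(55.6/10) + 4.6·10^(62.4/10) + 3.5·10^(93.7/10) + 1.5·10^(88.2/10) = 9.205e+09.
L_eq = 10·log₁₀(9.205e+09/13.9) = 88.21 dB(A).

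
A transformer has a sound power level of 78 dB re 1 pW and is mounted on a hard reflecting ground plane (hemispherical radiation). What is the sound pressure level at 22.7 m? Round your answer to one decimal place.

42.9 dB

Free-field hemispherical radiation: L_p = L_w − 10·log₁₀(2π·r²), r = 22.7 m.
2π·r² = 3238 m², 10·log₁₀ of that is 35.102 dB.
L_p = 78 − 35.102 = 42.90 dB.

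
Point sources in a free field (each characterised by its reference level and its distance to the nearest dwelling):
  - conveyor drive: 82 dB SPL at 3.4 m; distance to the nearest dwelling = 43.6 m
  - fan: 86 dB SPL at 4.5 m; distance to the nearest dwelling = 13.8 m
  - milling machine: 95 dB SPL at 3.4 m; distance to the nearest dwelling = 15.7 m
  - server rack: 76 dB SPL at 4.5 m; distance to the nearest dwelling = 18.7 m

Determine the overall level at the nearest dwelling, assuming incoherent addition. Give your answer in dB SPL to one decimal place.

82.9 dB SPL

First find each source's level at the receiver (point-source: −20·log₁₀(r/r_ref)), then combine on an intensity basis.
conveyor drive: 82 − 20·log₁₀(43.6/3.4) = 82 − 22.16 = 59.84 dB SPL.
fan: 86 − 20·log₁₀(13.8/4.5) = 86 − 9.73 = 76.27 dB SPL.
milling machine: 95 − 20·log₁₀(15.7/3.4) = 95 − 13.29 = 81.71 dB SPL.
server rack: 76 − 20·log₁₀(18.7/4.5) = 76 − 12.37 = 63.63 dB SPL.
Σ 10^(L/10) = 1.939e+08 → L_total = 10·log₁₀(1.939e+08) = 82.88 dB SPL.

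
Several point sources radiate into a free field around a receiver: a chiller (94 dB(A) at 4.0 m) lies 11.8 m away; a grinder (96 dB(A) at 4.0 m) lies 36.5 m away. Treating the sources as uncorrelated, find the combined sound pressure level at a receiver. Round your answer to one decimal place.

85.3 dB(A)

Propagate each source to the receiver with L = L_ref − 20·log₁₀(r/r_ref), then add intensities.
chiller: 94 − 20·log₁₀(11.8/4.0) = 94 − 9.40 = 84.60 dB(A).
grinder: 96 − 20·log₁₀(36.5/4.0) = 96 − 19.20 = 76.80 dB(A).
Σ 10^(L/10) = 3.365e+08 → L_total = 10·log₁₀(3.365e+08) = 85.27 dB(A).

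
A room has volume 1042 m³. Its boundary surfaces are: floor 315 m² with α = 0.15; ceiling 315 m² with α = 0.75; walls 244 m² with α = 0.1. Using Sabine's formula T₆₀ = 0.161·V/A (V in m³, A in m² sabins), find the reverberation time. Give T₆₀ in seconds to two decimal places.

0.54 s

Summing Sᵢαᵢ: 315·0.15 + 315·0.75 + 244·0.1 = 307.90 m².
T₆₀ = 0.161·V/A = 0.161·1042/307.90 = 0.545 s.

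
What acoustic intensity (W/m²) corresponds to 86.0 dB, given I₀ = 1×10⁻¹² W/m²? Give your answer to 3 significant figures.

0.000398 W/m²

I = I₀·10^(L/10) = 10⁻¹² × 10^(86.0/10) = 10^(-3.400).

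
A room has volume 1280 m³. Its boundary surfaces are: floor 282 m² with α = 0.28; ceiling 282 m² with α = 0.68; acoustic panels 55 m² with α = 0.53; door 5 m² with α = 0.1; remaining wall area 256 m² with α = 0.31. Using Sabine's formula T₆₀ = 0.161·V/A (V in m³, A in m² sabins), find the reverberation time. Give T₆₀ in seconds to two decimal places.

A = Σ Sᵢαᵢ = 282·0.28 + 282·0.68 + 55·0.53 + 5·0.1 + 256·0.31 = 379.73 m².
T₆₀ = 0.161 × 1280 / 379.73 = 0.543 s.

0.54 s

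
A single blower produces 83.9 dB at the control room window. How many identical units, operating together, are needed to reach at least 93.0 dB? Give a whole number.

9

The shortfall is 93.0 − 83.9 = 9.1 dB, and N units add 10·log₁₀ N, so need 10·log₁₀ N ≥ 9.1.
N ≥ 10^(9.1/10) = 8.128, so N = 9.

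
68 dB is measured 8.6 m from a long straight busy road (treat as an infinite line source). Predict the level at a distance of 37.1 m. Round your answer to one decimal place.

61.7 dB

Cylindrical spreading from a line source gives a 10·log₁₀(r₂/r₁) drop.
L₂ = 68 − 10·log₁₀(37.1/8.6) = 68 − 6.349 = 61.65 dB.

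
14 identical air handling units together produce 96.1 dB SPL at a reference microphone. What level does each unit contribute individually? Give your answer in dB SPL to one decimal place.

14 equal contributions raise the level by 10·log₁₀ 14 = 11.461 dB, so each unit alone gives 96.1 − 11.461.

84.6 dB SPL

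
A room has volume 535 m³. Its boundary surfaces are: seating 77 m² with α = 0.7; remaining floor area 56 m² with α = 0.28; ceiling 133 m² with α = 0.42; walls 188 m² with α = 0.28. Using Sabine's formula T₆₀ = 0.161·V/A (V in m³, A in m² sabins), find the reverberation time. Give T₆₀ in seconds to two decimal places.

0.48 s

Total absorption A = 77·0.7 + 56·0.28 + 133·0.42 + 188·0.28 = 178.08 m² sabins.
T₆₀ = 0.161·V/A = 0.161·535/178.08 = 0.484 s.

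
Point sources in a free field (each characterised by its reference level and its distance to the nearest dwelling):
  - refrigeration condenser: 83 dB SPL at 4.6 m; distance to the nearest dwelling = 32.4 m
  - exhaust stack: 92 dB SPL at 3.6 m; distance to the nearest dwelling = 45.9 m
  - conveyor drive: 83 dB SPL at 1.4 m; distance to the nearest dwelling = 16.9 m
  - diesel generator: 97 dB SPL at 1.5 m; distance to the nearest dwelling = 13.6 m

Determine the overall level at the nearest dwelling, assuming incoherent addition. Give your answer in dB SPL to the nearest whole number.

79 dB SPL

Apply inverse-square spreading to bring every level to the receiver, then sum 10^(L/10).
refrigeration condenser: 83 − 20·log₁₀(32.4/4.6) = 83 − 16.96 = 66.04 dB SPL.
exhaust stack: 92 − 20·log₁₀(45.9/3.6) = 92 − 22.11 = 69.89 dB SPL.
conveyor drive: 83 − 20·log₁₀(16.9/1.4) = 83 − 21.64 = 61.36 dB SPL.
diesel generator: 97 − 20·log₁₀(13.6/1.5) = 97 − 19.15 = 77.85 dB SPL.
Σ 10^(L/10) = 7.611e+07 → L_total = 10·log₁₀(7.611e+07) = 78.81 dB SPL.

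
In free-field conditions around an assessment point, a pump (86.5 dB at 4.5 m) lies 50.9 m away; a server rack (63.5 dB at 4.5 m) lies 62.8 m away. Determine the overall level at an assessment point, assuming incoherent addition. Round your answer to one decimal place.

First find each source's level at the receiver (point-source: −20·log₁₀(r/r_ref)), then combine on an intensity basis.
pump: 86.5 − 20·log₁₀(50.9/4.5) = 86.5 − 21.07 = 65.43 dB.
server rack: 63.5 − 20·log₁₀(62.8/4.5) = 63.5 − 22.89 = 40.61 dB.
Σ 10^(L/10) = 3.503e+06 → L_total = 10·log₁₀(3.503e+06) = 65.44 dB.

65.4 dB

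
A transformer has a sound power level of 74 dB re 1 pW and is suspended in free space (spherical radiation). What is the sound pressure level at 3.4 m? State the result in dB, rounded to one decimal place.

L_p = L_w − 10·log₁₀(4π·r²) with r = 3.4 m.
4π·r² = 145.3 m², 10·log₁₀ of that is 21.622 dB.
L_p = 74 − 21.622 = 52.38 dB.

52.4 dB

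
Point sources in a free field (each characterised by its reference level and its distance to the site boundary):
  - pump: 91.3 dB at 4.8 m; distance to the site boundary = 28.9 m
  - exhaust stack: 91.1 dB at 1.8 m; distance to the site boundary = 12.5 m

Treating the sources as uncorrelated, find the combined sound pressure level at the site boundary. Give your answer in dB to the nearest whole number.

First find each source's level at the receiver (point-source: −20·log₁₀(r/r_ref)), then combine on an intensity basis.
pump: 91.3 − 20·log₁₀(28.9/4.8) = 91.3 − 15.59 = 75.71 dB.
exhaust stack: 91.1 − 20·log₁₀(12.5/1.8) = 91.1 − 16.83 = 74.27 dB.
Σ 10^(L/10) = 6.393e+07 → L_total = 10·log₁₀(6.393e+07) = 78.06 dB.

78 dB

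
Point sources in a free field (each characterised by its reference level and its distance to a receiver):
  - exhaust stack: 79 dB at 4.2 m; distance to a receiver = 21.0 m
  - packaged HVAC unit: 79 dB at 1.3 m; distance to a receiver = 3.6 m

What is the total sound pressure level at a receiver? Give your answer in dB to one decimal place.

71.3 dB

Propagate each source to the receiver with L = L_ref − 20·log₁₀(r/r_ref), then add intensities.
exhaust stack: 79 − 20·log₁₀(21.0/4.2) = 79 − 13.98 = 65.02 dB.
packaged HVAC unit: 79 − 20·log₁₀(3.6/1.3) = 79 − 8.85 = 70.15 dB.
Σ 10^(L/10) = 1.354e+07 → L_total = 10·log₁₀(1.354e+07) = 71.31 dB.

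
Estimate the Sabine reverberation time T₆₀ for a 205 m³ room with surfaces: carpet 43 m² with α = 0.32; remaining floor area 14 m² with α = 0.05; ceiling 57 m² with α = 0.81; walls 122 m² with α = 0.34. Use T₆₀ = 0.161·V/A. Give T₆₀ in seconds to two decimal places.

A = Σ Sᵢαᵢ = 43·0.32 + 14·0.05 + 57·0.81 + 122·0.34 = 102.11 m².
T₆₀ = 0.161·V/A = 0.161·205/102.11 = 0.323 s.

0.32 s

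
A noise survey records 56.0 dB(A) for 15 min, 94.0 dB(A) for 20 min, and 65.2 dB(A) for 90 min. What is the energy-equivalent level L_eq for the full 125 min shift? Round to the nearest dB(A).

L_eq = 10·log₁₀[(1/T)·Σ tᵢ·10^(Lᵢ/10)] with T = 125 min.
Σ tᵢ·10^(Lᵢ/10) = 15·10^(56.0/10) + 20·10^(94.0/10) + 90·10^(65.2/10) = 5.054e+10.
L_eq = 10·log₁₀(5.054e+10/125) = 86.07 dB(A).

86 dB(A)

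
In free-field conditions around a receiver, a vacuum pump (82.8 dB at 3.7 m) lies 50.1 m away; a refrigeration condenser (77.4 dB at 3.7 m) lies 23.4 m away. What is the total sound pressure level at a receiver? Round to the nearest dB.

First find each source's level at the receiver (point-source: −20·log₁₀(r/r_ref)), then combine on an intensity basis.
vacuum pump: 82.8 − 20·log₁₀(50.1/3.7) = 82.8 − 22.63 = 60.17 dB.
refrigeration condenser: 77.4 − 20·log₁₀(23.4/3.7) = 77.4 − 16.02 = 61.38 dB.
Σ 10^(L/10) = 2.413e+06 → L_total = 10·log₁₀(2.413e+06) = 63.83 dB.

64 dB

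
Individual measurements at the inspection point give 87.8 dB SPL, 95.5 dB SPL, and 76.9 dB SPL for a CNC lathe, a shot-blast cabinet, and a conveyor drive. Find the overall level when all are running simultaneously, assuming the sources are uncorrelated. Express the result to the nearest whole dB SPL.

Incoherent sources combine by intensity addition: L_total = 10·log₁₀(Σ 10^(L_i/10)).
Σ 10^(L/10) = 10^(87.8/10) + 10^(95.5/10) + 10^(76.9/10) = 4.200e+09.
L_total = 10·log₁₀(4.200e+09) = 96.23 dB SPL.

96 dB SPL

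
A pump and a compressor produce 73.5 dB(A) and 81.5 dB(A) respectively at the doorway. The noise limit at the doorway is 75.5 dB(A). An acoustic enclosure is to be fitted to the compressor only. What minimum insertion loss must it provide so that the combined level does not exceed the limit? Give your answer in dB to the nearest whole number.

10 dB

The untreated sources together contribute 10^(73.5/10) = 2.239e+07, i.e. 73.50 dB(A).
The limit corresponds to 10^(75.5/10) = 3.548e+07; subtracting the fixed part leaves 1.309e+07 for the compressor, i.e. 71.17 dB(A).
So the compressor must be reduced from 81.5 to 71.17 dB(A): IL = 10.33 dB.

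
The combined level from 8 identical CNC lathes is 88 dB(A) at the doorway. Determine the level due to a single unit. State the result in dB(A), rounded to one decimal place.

Dividing the total intensity by 8 lowers the level by 10·log₁₀ 8 = 9.031 dB: L₁ = 88 − 9.031.

79.0 dB(A)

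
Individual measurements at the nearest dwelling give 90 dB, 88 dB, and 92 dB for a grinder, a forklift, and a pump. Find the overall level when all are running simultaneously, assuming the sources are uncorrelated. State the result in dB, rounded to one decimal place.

95.1 dB

Incoherent sources combine by intensity addition: L_total = 10·log₁₀(Σ 10^(L_i/10)).
Σ 10^(L/10) = 10^(90/10) + 10^(88/10) + 10^(92/10) = 3.216e+09.
L_total = 10·log₁₀(3.216e+09) = 95.07 dB.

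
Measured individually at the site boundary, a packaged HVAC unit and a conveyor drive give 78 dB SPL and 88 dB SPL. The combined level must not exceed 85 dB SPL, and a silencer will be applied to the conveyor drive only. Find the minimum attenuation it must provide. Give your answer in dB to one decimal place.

4.0 dB

The untreated sources together contribute 10^(78/10) = 6.310e+07, i.e. 78.00 dB SPL.
The limit corresponds to 10^(85/10) = 3.162e+08; subtracting the fixed part leaves 2.531e+08 for the conveyor drive, i.e. 84.03 dB SPL.
So the conveyor drive must be reduced from 88 to 84.03 dB SPL: IL = 3.97 dB.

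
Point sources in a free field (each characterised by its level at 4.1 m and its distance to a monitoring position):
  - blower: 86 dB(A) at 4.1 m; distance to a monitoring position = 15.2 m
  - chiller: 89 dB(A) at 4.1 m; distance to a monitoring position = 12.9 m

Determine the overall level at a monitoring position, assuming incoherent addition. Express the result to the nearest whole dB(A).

Apply inverse-square spreading to bring every level to the receiver, then sum 10^(L/10).
blower: 86 − 20·log₁₀(15.2/4.1) = 86 − 11.38 = 74.62 dB(A).
chiller: 89 − 20·log₁₀(12.9/4.1) = 89 − 9.96 = 79.04 dB(A).
Σ 10^(L/10) = 1.092e+08 → L_total = 10·log₁₀(1.092e+08) = 80.38 dB(A).

80 dB(A)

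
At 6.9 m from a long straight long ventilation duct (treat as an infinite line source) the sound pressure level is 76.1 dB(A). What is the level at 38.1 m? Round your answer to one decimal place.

Cylindrical spreading from a line source gives a 10·log₁₀(r₂/r₁) drop.
L₂ = 76.1 − 10·log₁₀(38.1/6.9) = 76.1 − 7.421 = 68.68 dB(A).

68.7 dB(A)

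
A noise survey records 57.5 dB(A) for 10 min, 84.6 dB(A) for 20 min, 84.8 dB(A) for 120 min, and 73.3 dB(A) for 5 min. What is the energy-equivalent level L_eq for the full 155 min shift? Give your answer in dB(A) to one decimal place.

The energy average is taken in the linear domain: L_eq = 10·log₁₀[(Σ tᵢ·10^(Lᵢ/10))/T], T = 155 min.
Σ tᵢ·10^(Lᵢ/10) = 10·10^(57.5/10) + 20·10^(84.6/10) + 120·10^(84.8/10) + 5·10^(73.3/10) = 4.212e+10.
L_eq = 10·log₁₀(4.212e+10/155) = 84.34 dB(A).

84.3 dB(A)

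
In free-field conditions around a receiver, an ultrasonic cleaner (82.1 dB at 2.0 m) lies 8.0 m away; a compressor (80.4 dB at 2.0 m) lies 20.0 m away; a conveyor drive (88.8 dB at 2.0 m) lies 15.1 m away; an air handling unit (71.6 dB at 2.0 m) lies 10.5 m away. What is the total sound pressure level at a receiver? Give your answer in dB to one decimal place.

74.0 dB

First find each source's level at the receiver (point-source: −20·log₁₀(r/r_ref)), then combine on an intensity basis.
ultrasonic cleaner: 82.1 − 20·log₁₀(8.0/2.0) = 82.1 − 12.04 = 70.06 dB.
compressor: 80.4 − 20·log₁₀(20.0/2.0) = 80.4 − 20.00 = 60.40 dB.
conveyor drive: 88.8 − 20·log₁₀(15.1/2.0) = 88.8 − 17.56 = 71.24 dB.
air handling unit: 71.6 − 20·log₁₀(10.5/2.0) = 71.6 − 14.40 = 57.20 dB.
Σ 10^(L/10) = 2.507e+07 → L_total = 10·log₁₀(2.507e+07) = 73.99 dB.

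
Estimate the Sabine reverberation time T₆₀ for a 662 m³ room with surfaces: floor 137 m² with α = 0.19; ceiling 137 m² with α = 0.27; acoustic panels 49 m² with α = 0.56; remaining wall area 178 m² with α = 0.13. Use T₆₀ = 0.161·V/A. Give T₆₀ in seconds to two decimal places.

Total absorption A = 137·0.19 + 137·0.27 + 49·0.56 + 178·0.13 = 113.60 m² sabins.
T₆₀ = 0.161·V/A = 0.161·662/113.60 = 0.938 s.

0.94 s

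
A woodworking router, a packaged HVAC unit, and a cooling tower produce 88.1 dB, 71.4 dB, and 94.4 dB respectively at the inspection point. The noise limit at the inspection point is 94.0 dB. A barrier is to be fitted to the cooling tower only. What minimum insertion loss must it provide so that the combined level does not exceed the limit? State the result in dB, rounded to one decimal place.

Everything except the cooling tower sums to 10^(88.1/10) + 10^(71.4/10) = 6.595e+08 in linear terms, 88.19 dB.
The limit corresponds to 10^(94.0/10) = 2.512e+09; subtracting the fixed part leaves 1.852e+09 for the cooling tower, i.e. 92.68 dB.
So the cooling tower must be reduced from 94.4 to 92.68 dB: IL = 1.72 dB.

1.7 dB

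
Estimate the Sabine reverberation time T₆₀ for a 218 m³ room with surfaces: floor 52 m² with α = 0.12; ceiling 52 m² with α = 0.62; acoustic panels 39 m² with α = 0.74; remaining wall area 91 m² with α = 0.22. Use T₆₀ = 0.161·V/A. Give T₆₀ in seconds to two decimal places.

A = Σ Sᵢαᵢ = 52·0.12 + 52·0.62 + 39·0.74 + 91·0.22 = 87.36 m².
T₆₀ = 0.161 × 218 / 87.36 = 0.402 s.

0.40 s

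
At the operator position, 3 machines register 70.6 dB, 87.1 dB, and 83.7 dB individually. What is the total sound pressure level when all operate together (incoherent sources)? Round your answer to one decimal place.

88.8 dB

Incoherent sources combine by intensity addition: L_total = 10·log₁₀(Σ 10^(L_i/10)).
Σ 10^(L/10) = 10^(70.6/10) + 10^(87.1/10) + 10^(83.7/10) = 7.588e+08.
L_total = 10·log₁₀(7.588e+08) = 88.80 dB.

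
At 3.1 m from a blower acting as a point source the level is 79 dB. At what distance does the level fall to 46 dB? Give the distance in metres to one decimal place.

138.5 m

For a point source L₁ − L₂ = 20·log₁₀(r₂/r₁), so r₂ = r₁·10^((L₁−L₂)/20).
r₂ = 3.1·10^((79−46)/20) = 3.1·10^(33.0/20) = 138.47 m.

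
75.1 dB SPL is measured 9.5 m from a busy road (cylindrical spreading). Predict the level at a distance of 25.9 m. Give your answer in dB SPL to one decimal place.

Line-source attenuation: ΔL = 10·log₁₀(r₂/r₁) = 10·log₁₀(25.9/9.5) = 4.356 dB.
L₂ = 75.1 − 10·log₁₀(25.9/9.5) = 75.1 − 4.356 = 70.74 dB SPL.

70.7 dB SPL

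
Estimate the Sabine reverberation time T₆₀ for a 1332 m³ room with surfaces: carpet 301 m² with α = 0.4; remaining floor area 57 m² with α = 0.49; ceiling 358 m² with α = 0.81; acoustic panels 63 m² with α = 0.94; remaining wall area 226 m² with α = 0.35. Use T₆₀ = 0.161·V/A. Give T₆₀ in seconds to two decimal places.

A = Σ Sᵢαᵢ = 301·0.4 + 57·0.49 + 358·0.81 + 63·0.94 + 226·0.35 = 576.63 m².
T₆₀ = 0.161·V/A = 0.161·1332/576.63 = 0.372 s.

0.37 s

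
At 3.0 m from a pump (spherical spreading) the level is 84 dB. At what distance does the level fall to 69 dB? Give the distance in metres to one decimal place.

The 15.0 dB drop corresponds to a distance ratio of 10^(15.0/20) for a point source.
r₂ = 3.0·10^((84−69)/20) = 3.0·10^(15.0/20) = 16.87 m.

16.9 m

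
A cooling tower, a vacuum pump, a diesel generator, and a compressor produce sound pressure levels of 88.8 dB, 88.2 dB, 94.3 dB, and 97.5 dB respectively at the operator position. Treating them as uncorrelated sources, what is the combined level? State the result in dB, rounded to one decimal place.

Incoherent sources combine by intensity addition: L_total = 10·log₁₀(Σ 10^(L_i/10)).
Σ 10^(L/10) = 10^(88.8/10) + 10^(88.2/10) + 10^(94.3/10) + 10^(97.5/10) = 9.734e+09.
L_total = 10·log₁₀(9.734e+09) = 99.88 dB.

99.9 dB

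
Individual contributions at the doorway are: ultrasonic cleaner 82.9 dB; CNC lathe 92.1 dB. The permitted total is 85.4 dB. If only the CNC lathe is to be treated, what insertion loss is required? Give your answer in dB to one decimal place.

10.3 dB

Fixed contribution from the other source: Σ 10^(L/10) = 10^(82.9/10) = 1.950e+08 (82.90 dB).
To meet 85.4 dB overall, the treated CNC lathe may contribute at most 10^(85.4/10) − 1.950e+08 = 1.518e+08, i.e. 81.81 dB.
Required insertion loss = 92.1 − 81.81 = 10.29 dB.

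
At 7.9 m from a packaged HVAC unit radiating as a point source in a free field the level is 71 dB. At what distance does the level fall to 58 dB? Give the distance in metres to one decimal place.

35.3 m

The 13.0 dB drop corresponds to a distance ratio of 10^(13.0/20) for a point source.
r₂ = 7.9·10^((71−58)/20) = 7.9·10^(13.0/20) = 35.29 m.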